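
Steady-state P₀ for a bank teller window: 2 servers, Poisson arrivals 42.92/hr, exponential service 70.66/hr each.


a = λ/μ = 42.92/70.66 = 0.6074; ρ = a/c = 0.3037
Σ_{k=0}^{1} a^k/k! (terms k=0..1) = 1.00000 + 0.60742 = 1.60742
Tail: a^2/(2!(1−ρ)) = 0.36895/(2·0.6963) = 0.26494
P₀ = 1/(1.60742 + 0.26494) = 1/1.87236 = 0.534086

Final: 0.534086


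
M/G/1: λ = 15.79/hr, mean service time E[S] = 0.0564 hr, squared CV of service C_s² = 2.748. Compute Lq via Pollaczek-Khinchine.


ρ = λ·E[S] = 15.79·0.0564 = 0.8906
Lq = ρ²(1+C_s²)/(2(1−ρ)) = 0.7931·(1+2.748)/(2·0.1094)
= 0.7931·3.7480/0.2189 = 13.58001

Final: 13.58001


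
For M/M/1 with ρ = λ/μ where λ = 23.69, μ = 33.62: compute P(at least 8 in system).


ρ = 23.69/33.62 = 0.7046
P(N ≥ n) = ρ^n = 0.7046^8 = 0.060777

Final: 0.060777


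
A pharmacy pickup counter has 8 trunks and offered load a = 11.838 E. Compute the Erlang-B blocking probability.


B(c,a) = (a^c/c!) / Σ_{k=0}^{c} a^k/k!
a^8/8! = 9565.466645
Σ terms (k=0..8): 1.00000 + 11.83800 + 70.06912 + 276.49276 + 818.28031 + 1937.36046 + 3822.41219 + 6464.24507 + 9565.46664 = 22967.164555
B = 9565.466645/22967.164555 = 0.416484

Final: 0.416484


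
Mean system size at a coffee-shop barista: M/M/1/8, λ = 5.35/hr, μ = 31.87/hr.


ρ = 5.35/31.87 = 0.1679
L = ρ[1 − (K+1)ρ^K + Kρ^(K+1)] / [(1−ρ)(1−ρ^(K+1))]
Numerator: 0.1679·(1 − 9·0.0000006306 + 8·0.0000001059) = 0.167869
Denominator: (0.8321)·(1.000000) = 0.832130
L = 0.167869/0.832130 = 0.2017

Final: 0.2017


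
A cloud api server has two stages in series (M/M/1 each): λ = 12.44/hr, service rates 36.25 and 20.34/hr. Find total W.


Each node sees arrival rate λ = 12.44/hr (tandem ⇒ throughput preserved).
W₁ = 1/(μ₁−λ) = 1/(36.25−12.44) = 0.04200 hr
W₂ = 1/(μ₂−λ) = 1/(20.34−12.44) = 0.12658 hr
W_total = W₁ + W₂ = 0.04200 + 0.12658 = 0.16858 hr

Final: 0.16858 hr


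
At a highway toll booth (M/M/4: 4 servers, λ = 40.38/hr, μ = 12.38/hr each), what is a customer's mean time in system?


a = 3.2617; ρ = 0.8154; P₀ = 0.024441
Lq = P₀·a^c·ρ/(c!(1−ρ)²) = 2.75892
Wq = Lq/λ = 2.75892/40.38 = 0.06832 hr
W = Wq + 1/μ = 0.06832 + 0.08078 = 0.14910 hr

Final: 0.14910 hr


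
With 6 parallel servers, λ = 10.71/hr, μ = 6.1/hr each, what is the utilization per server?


ρ = λ/(cμ) = 10.71/(6·6.1) = 10.71/36.60 = 0.2926

Final: 0.2926


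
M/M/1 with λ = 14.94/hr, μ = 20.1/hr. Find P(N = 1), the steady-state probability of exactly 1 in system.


ρ = 14.94/20.1 = 0.7433
P_n = (1−ρ)·ρ^n = (1 − 0.7433)·0.7433^1 = 0.2567·0.743284 = 0.190813

Final: 0.190813


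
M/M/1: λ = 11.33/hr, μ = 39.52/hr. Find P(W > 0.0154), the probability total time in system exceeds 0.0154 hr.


W ~ Exponential(μ−λ) for M/M/1.
μ − λ = 39.52 − 11.33 = 28.1900
P(W > t) = e^{−(μ−λ)t} = e^{−0.4341} = 0.647831

Final: 0.647831


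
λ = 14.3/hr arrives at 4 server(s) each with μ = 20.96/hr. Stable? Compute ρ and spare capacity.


Total capacity cμ = 4·20.96 = 83.84/hr
ρ = λ/(cμ) = 14.3/83.84 = 0.1706
Stable ⇔ ρ < 1: YES
Spare capacity = cμ − λ = 83.84 − 14.3 = 69.54/hr

Final: ρ = 0.1706; stable; margin = 69.54/hr


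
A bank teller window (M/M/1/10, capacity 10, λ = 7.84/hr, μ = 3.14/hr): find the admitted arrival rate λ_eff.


ρ = 2.4968; P_K = (1−ρ)ρ^10/(1−ρ^11) = 0.599515
λ_eff = λ(1 − P_K) = 7.84·(1 − 0.599515) = 7.84·0.400485 = 3.1398 /hr

Final: 3.1398 /hr


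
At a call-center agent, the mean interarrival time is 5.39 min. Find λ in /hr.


λ = 1/(interarrival time) in consistent units.
1 hour = 60 min, so λ = 60/5.39 = 11.1317 per hour

Final: 11.1317 /hr


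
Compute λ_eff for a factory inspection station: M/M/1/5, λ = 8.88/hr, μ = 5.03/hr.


ρ = 1.7654; P_K = (1−ρ)ρ^5/(1−ρ^6) = 0.448369
λ_eff = λ(1 − P_K) = 8.88·(1 − 0.448369) = 8.88·0.551631 = 4.8985 /hr

Final: 4.8985 /hr


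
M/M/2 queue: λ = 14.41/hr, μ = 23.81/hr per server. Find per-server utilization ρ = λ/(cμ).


ρ = λ/(cμ) = 14.41/(2·23.81) = 14.41/47.62 = 0.3026

Final: 0.3026


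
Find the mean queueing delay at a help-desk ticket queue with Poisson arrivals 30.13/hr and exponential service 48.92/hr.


ρ = 30.13/48.92 = 0.6159
Wq = ρ/(μ−λ) = 0.6159/(48.92 − 30.13) = 0.6159/18.79 = 0.03278 hr

Final: 0.03278 hr


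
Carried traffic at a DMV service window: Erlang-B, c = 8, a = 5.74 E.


B(8,5.74) = 0.107638 (Erlang-B)
Carried load = a(1 − B) = 5.74·(1 − 0.107638) = 5.74·0.892362 = 5.1222 E

Final: 5.1222 Erlangs


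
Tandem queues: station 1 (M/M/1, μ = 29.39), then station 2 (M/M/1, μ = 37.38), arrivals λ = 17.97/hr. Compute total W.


Each node sees arrival rate λ = 17.97/hr (tandem ⇒ throughput preserved).
W₁ = 1/(μ₁−λ) = 1/(29.39−17.97) = 0.08757 hr
W₂ = 1/(μ₂−λ) = 1/(37.38−17.97) = 0.05152 hr
W_total = W₁ + W₂ = 0.08757 + 0.05152 = 0.13909 hr

Final: 0.13909 hr


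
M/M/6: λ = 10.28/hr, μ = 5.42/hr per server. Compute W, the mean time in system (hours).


a = 1.8967; ρ = 0.3161; P₀ = 0.149906
Lq = P₀·a^c·ρ/(c!(1−ρ)²) = 0.006551
Wq = Lq/λ = 0.006551/10.28 = 0.0006373 hr
W = Wq + 1/μ = 0.0006373 + 0.18450 = 0.18514 hr

Final: 0.18514 hr


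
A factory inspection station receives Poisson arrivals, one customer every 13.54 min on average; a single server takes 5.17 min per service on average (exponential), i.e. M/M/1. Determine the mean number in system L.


λ = 60/13.54 = 4.4313 /hr
μ = 60/5.17 = 11.6054 /hr
ρ = λ/μ = 4.4313/11.6054 = 0.3818
L = ρ/(1−ρ) = 0.3818/0.6182 = 0.6177

Final: 0.6177


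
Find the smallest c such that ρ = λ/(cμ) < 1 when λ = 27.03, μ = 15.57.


Stability requires cμ > λ ⇔ c > λ/μ.
λ/μ = 27.03/15.57 = 1.7360
Minimum integer c = ⌊1.7360⌋ + 1 = 2
Check: 2·15.57 = 31.14 > 27.03, while 1·15.57 = 15.57 ≤ 27.03

Final: 2 servers


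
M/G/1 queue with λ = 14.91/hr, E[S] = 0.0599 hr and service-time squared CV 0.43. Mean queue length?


ρ = λ·E[S] = 14.91·0.0599 = 0.8931
Lq = ρ²(1+C_s²)/(2(1−ρ)) = 0.7976·(1+0.43)/(2·0.1069)
= 0.7976·1.4300/0.2138 = 5.33548

Final: 5.33548


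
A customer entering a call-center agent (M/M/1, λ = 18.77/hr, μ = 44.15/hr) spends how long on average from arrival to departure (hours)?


W = 1/(μ−λ) = 1/(44.15 − 18.77) = 1/25.38 = 0.03940 hr

Final: 0.03940 hr


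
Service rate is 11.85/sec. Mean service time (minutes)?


Mean service time = 1/μ = 1/11.85 second = 0.08439 second
In minutes: 0.08439 × 0.0166667 = 0.001406 min

Final: 0.001406 min


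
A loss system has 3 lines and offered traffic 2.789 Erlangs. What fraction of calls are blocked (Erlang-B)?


B(c,a) = (a^c/c!) / Σ_{k=0}^{c} a^k/k!
a^3/3! = 3.615716
Σ terms (k=0..3): 1.00000 + 2.78900 + 3.88926 + 3.61572 = 11.293976
B = 3.615716/11.293976 = 0.320146

Final: 0.320146


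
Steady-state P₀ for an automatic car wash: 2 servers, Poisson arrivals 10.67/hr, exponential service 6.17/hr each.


a = λ/μ = 10.67/6.17 = 1.7293; ρ = a/c = 0.8647
Σ_{k=0}^{1} a^k/k! (terms k=0..1) = 1.00000 + 1.72934 = 2.72934
Tail: a^2/(2!(1−ρ)) = 2.99060/(2·0.1353) = 11.04911
P₀ = 1/(2.72934 + 11.04911) = 1/13.77844 = 0.072577

Final: 0.072577


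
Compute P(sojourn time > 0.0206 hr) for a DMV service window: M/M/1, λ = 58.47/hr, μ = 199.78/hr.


W ~ Exponential(μ−λ) for M/M/1.
μ − λ = 199.78 − 58.47 = 141.3100
P(W > t) = e^{−(μ−λ)t} = e^{−2.9110} = 0.054422

Final: 0.054422


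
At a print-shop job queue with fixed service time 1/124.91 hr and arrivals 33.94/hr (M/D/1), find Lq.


ρ = 33.94/124.91 = 0.2717
M/D/1: Lq = ρ²/(2(1−ρ)) = 0.07383/(2·0.7283) = 0.05069

Final: 0.05069


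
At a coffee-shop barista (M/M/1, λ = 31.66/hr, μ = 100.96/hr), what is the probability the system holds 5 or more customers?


ρ = 31.66/100.96 = 0.3136
P(N ≥ n) = ρ^n = 0.3136^5 = 0.003033

Final: 0.003033


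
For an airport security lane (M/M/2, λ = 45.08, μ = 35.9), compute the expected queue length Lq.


a = λ/μ = 1.2557; ρ = a/2 = 0.6279
P₀ = 0.228611
Lq = P₀·a^c·ρ / (c!·(1−ρ)²) = 0.228611·1.57681·0.6279/(2·0.13849)
= 0.81711

Final: 0.81711


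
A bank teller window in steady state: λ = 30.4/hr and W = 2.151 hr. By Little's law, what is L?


L = λW = 30.4·2.151 = 65.3904

Final: 65.3904


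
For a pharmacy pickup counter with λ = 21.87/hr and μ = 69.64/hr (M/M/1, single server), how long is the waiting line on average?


ρ = 21.87/69.64 = 0.3140
Lq = ρ²/(1−ρ) = 0.09862/0.6860 = 0.1438

Final: 0.1438


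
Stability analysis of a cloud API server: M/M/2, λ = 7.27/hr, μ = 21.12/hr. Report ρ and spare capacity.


Total capacity cμ = 2·21.12 = 42.24/hr
ρ = λ/(cμ) = 7.27/42.24 = 0.1721
Stable ⇔ ρ < 1: YES
Spare capacity = cμ − λ = 42.24 − 7.27 = 34.97/hr

Final: ρ = 0.1721; stable; margin = 34.97/hr


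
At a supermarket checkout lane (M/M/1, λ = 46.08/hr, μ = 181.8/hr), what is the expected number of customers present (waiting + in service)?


ρ = λ/μ = 46.08/181.8 = 0.2535
L = ρ/(1−ρ) = 0.2535/(1 − 0.2535) = 0.2535/0.7465 = 0.3395

Final: 0.3395


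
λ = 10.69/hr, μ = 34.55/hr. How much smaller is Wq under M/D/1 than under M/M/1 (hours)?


ρ = 10.69/34.55 = 0.3094
Wq(M/M/1) = ρ/(μ−λ) = 0.3094/23.86 = 0.01297 hr
Wq(M/D/1) = ρ/(2(μ−λ)) = 0.006484 hr
Savings = 0.01297 − 0.006484 = 0.006484 hr

Final: 0.006484 hr


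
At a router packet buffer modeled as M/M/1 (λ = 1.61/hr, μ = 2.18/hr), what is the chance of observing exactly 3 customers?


ρ = 1.61/2.18 = 0.7385
P_n = (1−ρ)·ρ^n = (1 − 0.7385)·0.7385^3 = 0.2615·0.402817 = 0.105324

Final: 0.105324


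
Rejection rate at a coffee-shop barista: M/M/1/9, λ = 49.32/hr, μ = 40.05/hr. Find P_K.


ρ = λ/μ = 49.32/40.05 = 1.2315
P_K = (1−ρ)ρ^K/(1−ρ^(K+1)) = (-0.2315·6.513058)/(1 − 8.020574)
= -1.507517/-7.020574 = 0.214728

Final: 0.214728


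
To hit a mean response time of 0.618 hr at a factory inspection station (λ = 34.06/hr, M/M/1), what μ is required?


W = 1/(μ−λ) ⇒ μ − λ = 1/W = 1/0.618 = 1.6181
μ = λ + 1/W = 34.06 + 1.6181 = 35.6781 per hr

Final: 35.6781 /hr


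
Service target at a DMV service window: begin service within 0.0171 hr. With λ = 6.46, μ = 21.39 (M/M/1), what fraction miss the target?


ρ = 6.46/21.39 = 0.3020
P(Wq > t) = ρ·e^{−(μ−λ)t} = 0.3020·e^{−0.2553}
= 0.3020·0.774682 = 0.233962

Final: 0.233962


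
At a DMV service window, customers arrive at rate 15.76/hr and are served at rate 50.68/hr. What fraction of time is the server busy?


ρ = λ/μ = 15.76/50.68 = 0.3110

Final: 0.3110


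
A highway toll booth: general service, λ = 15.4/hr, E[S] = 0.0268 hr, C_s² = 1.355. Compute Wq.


ρ = λ·E[S] = 15.4·0.0268 = 0.4127
E[S²] = E[S]²(1+C_s²) = 0.0268²·(1+1.355) = 0.001691
Wq = λ·E[S²]/(2(1−ρ)) = 15.4·0.001691/(2·0.5873) = 0.02218 hr

Final: 0.02218 hr


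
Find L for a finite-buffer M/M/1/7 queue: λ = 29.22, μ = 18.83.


ρ = 29.22/18.83 = 1.5518
L = ρ[1 − (K+1)ρ^K + Kρ^(K+1)] / [(1−ρ)(1−ρ^(K+1))]
Numerator: 1.5518·(1 − 8·21.667522 + 7·33.623207) = 97.796646
Denominator: (-0.5518)·(-32.623207) = 18.000803
L = 97.796646/18.000803 = 5.4329

Final: 5.4329


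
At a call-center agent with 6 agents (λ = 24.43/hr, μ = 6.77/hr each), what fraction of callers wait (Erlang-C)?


a = λ/μ = 3.6086; ρ = a/6 = 0.6014
P₀ = 0.025767 (from M/M/c formula)
C(c,a) = [a^c/(c!(1−ρ))]·P₀ = [2208.04942/(720·0.3986)]·0.025767
= 7.69430·0.025767 = 0.198257

Final: 0.198257


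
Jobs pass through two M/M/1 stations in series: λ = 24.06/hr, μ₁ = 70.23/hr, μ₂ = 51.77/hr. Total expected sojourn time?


Each node sees arrival rate λ = 24.06/hr (tandem ⇒ throughput preserved).
W₁ = 1/(μ₁−λ) = 1/(70.23−24.06) = 0.02166 hr
W₂ = 1/(μ₂−λ) = 1/(51.77−24.06) = 0.03609 hr
W_total = W₁ + W₂ = 0.02166 + 0.03609 = 0.05775 hr

Final: 0.05775 hr


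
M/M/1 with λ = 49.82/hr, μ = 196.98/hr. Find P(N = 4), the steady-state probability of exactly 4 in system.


ρ = 49.82/196.98 = 0.2529
P_n = (1−ρ)·ρ^n = (1 − 0.2529)·0.2529^4 = 0.7471·0.004092 = 0.003057

Final: 0.003057


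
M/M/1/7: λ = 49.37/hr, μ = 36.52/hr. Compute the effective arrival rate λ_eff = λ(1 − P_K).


ρ = 1.3519; P_K = (1−ρ)ρ^7/(1−ρ^8) = 0.285911
λ_eff = λ(1 − P_K) = 49.37·(1 − 0.285911) = 49.37·0.714089 = 35.2546 /hr

Final: 35.2546 /hr


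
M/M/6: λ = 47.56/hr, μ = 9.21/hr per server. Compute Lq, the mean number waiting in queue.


a = λ/μ = 5.1640; ρ = a/6 = 0.8607
P₀ = 0.003428
Lq = P₀·a^c·ρ / (c!·(1−ρ)²) = 0.003428·18962.39961·0.8607/(720·0.01942)
= 4.00237

Final: 4.00237


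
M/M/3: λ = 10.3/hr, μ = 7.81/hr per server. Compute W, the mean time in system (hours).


a = 1.3188; ρ = 0.4396; P₀ = 0.258353
Lq = P₀·a^c·ρ/(c!(1−ρ)²) = 0.13826
Wq = Lq/λ = 0.13826/10.3 = 0.01342 hr
W = Wq + 1/μ = 0.01342 + 0.12804 = 0.14146 hr

Final: 0.14146 hr


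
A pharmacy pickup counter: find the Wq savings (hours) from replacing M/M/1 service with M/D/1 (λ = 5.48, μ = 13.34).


ρ = 5.48/13.34 = 0.4108
Wq(M/M/1) = ρ/(μ−λ) = 0.4108/7.86 = 0.05226 hr
Wq(M/D/1) = ρ/(2(μ−λ)) = 0.02613 hr
Savings = 0.05226 − 0.02613 = 0.02613 hr

Final: 0.02613 hr


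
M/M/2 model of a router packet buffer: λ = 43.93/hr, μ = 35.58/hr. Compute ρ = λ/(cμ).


ρ = λ/(cμ) = 43.93/(2·35.58) = 43.93/71.16 = 0.6173

Final: 0.6173


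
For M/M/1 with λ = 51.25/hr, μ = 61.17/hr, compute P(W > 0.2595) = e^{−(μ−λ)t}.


W ~ Exponential(μ−λ) for M/M/1.
μ − λ = 61.17 − 51.25 = 9.9200
P(W > t) = e^{−(μ−λ)t} = e^{−2.5742} = 0.076212

Final: 0.076212


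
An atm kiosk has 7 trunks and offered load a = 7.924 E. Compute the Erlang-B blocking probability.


B(c,a) = (a^c/c!) / Σ_{k=0}^{c} a^k/k!
a^7/7! = 389.207080
Σ terms (k=0..7): 1.00000 + 7.92400 + 31.39489 + 82.92436 + 164.27317 + 260.34011 + 343.82251 + 389.20708 = 1280.886119
B = 389.207080/1280.886119 = 0.303858

Final: 0.303858


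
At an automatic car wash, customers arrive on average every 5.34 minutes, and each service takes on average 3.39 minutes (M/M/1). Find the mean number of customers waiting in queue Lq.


λ = 60/5.34 = 11.2360 /hr
μ = 60/3.39 = 17.6991 /hr
ρ = λ/μ = 11.2360/17.6991 = 0.6348
Lq = ρ²/(1−ρ) = 0.4030/0.3652 = 1.1036

Final: 1.1036


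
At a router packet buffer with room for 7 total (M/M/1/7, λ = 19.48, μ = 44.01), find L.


ρ = 19.48/44.01 = 0.4426
L = ρ[1 − (K+1)ρ^K + Kρ^(K+1)] / [(1−ρ)(1−ρ^(K+1))]
Numerator: 0.4426·(1 − 8·0.003329 + 7·0.001473) = 0.435405
Denominator: (0.5574)·(0.998527) = 0.556552
L = 0.435405/0.556552 = 0.7823

Final: 0.7823


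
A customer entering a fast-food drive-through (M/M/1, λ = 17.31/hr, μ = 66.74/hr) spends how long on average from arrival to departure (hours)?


W = 1/(μ−λ) = 1/(66.74 − 17.31) = 1/49.43 = 0.02023 hr

Final: 0.02023 hr


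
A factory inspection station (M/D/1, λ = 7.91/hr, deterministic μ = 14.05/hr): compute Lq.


ρ = 7.91/14.05 = 0.5630
M/D/1: Lq = ρ²/(2(1−ρ)) = 0.3170/(2·0.4370) = 0.36264

Final: 0.36264


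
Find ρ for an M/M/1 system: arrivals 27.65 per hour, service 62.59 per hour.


ρ = λ/μ = 27.65/62.59 = 0.4418

Final: 0.4418


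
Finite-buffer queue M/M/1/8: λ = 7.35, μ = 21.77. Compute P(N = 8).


ρ = λ/μ = 7.35/21.77 = 0.3376
P_K = (1−ρ)ρ^K/(1−ρ^(K+1)) = (0.6624·0.0001688)/(1 − 0.00005700)
= 0.0001118/0.999943 = 0.0001118

Final: 0.0001118


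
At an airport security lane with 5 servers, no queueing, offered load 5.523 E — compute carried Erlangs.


B(5,5.523) = 0.325793 (Erlang-B)
Carried load = a(1 − B) = 5.523·(1 − 0.325793) = 5.523·0.674207 = 3.7236 E

Final: 3.7236 Erlangs


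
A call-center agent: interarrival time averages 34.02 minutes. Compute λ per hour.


λ = 1/(interarrival time) in consistent units.
1 hour = 60 min, so λ = 60/34.02 = 1.7637 per hour

Final: 1.7637 /hr


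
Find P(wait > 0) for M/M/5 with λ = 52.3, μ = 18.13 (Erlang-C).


a = λ/μ = 2.8847; ρ = a/5 = 0.5769
P₀ = 0.053003 (from M/M/c formula)
C(c,a) = [a^c/(c!(1−ρ))]·P₀ = [199.76501/(120·0.4231)]·0.053003
= 3.93496·0.053003 = 0.208565

Final: 0.208565


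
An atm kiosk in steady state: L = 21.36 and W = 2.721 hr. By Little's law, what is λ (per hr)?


λ = L/W = 21.36/2.721 = 7.8501 /hr

Final: 7.8501 /hr


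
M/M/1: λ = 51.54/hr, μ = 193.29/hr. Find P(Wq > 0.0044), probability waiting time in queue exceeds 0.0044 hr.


ρ = 51.54/193.29 = 0.2666
P(Wq > t) = ρ·e^{−(μ−λ)t} = 0.2666·e^{−0.6237}
= 0.2666·0.535958 = 0.142911

Final: 0.142911


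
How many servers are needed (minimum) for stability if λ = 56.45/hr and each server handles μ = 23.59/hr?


Stability requires cμ > λ ⇔ c > λ/μ.
λ/μ = 56.45/23.59 = 2.3930
Minimum integer c = ⌊2.3930⌋ + 1 = 3
Check: 3·23.59 = 70.77 > 56.45, while 2·23.59 = 47.18 ≤ 56.45

Final: 3 servers


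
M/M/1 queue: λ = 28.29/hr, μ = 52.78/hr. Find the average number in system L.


ρ = λ/μ = 28.29/52.78 = 0.5360
L = ρ/(1−ρ) = 0.5360/(1 − 0.5360) = 0.5360/0.4640 = 1.1552

Final: 1.1552


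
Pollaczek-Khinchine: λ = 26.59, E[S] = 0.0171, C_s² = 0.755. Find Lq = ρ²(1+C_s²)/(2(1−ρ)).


ρ = λ·E[S] = 26.59·0.0171 = 0.4547
Lq = ρ²(1+C_s²)/(2(1−ρ)) = 0.2067·(1+0.755)/(2·0.5453)
= 0.2067·1.7550/1.0906 = 0.33268

Final: 0.33268


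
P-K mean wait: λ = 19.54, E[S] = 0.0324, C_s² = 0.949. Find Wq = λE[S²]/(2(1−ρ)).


ρ = λ·E[S] = 19.54·0.0324 = 0.6331
E[S²] = E[S]²(1+C_s²) = 0.0324²·(1+0.949) = 0.002046
Wq = λ·E[S²]/(2(1−ρ)) = 19.54·0.002046/(2·0.3669) = 0.05448 hr

Final: 0.05448 hr


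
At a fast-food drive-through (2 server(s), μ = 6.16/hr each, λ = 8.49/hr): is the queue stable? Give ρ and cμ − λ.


Total capacity cμ = 2·6.16 = 12.32/hr
ρ = λ/(cμ) = 8.49/12.32 = 0.6891
Stable ⇔ ρ < 1: YES
Spare capacity = cμ − λ = 12.32 − 8.49 = 3.83/hr

Final: ρ = 0.6891; stable; margin = 3.83/hr


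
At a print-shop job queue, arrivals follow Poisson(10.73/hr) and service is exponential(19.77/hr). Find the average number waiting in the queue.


ρ = 10.73/19.77 = 0.5427
Lq = ρ²/(1−ρ) = 0.2946/0.4573 = 0.6442

Final: 0.6442


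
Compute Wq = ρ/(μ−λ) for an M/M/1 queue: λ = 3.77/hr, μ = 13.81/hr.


ρ = 3.77/13.81 = 0.2730
Wq = ρ/(μ−λ) = 0.2730/(13.81 − 3.77) = 0.2730/10.04 = 0.02719 hr

Final: 0.02719 hr


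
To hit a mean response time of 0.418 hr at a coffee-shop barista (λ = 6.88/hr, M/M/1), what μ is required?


W = 1/(μ−λ) ⇒ μ − λ = 1/W = 1/0.418 = 2.3923
μ = λ + 1/W = 6.88 + 2.3923 = 9.2723 per hr

Final: 9.2723 /hr


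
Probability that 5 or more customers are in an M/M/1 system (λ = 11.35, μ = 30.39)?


ρ = 11.35/30.39 = 0.3735
P(N ≥ n) = ρ^n = 0.3735^5 = 0.007267

Final: 0.007267


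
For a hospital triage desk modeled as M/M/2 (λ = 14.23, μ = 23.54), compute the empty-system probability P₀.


a = λ/μ = 14.23/23.54 = 0.6045; ρ = a/c = 0.3023
Σ_{k=0}^{1} a^k/k! (terms k=0..1) = 1.00000 + 0.60450 = 1.60450
Tail: a^2/(2!(1−ρ)) = 0.36542/(2·0.6977) = 0.26186
P₀ = 1/(1.60450 + 0.26186) = 1/1.86636 = 0.535802

Final: 0.535802


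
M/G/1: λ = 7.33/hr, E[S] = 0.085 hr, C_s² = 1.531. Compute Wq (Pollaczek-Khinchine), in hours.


ρ = λ·E[S] = 7.33·0.085 = 0.6231
E[S²] = E[S]²(1+C_s²) = 0.085²·(1+1.531) = 0.018286
Wq = λ·E[S²]/(2(1−ρ)) = 7.33·0.018286/(2·0.3769) = 0.17780 hr

Final: 0.17780 hr


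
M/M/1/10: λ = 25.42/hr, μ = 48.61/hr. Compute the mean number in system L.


ρ = 25.42/48.61 = 0.5229
L = ρ[1 − (K+1)ρ^K + Kρ^(K+1)] / [(1−ρ)(1−ρ^(K+1))]
Numerator: 0.5229·(1 − 11·0.001529 + 10·0.0007997) = 0.518323
Denominator: (0.4771)·(0.999200) = 0.476681
L = 0.518323/0.476681 = 1.0874

Final: 1.0874


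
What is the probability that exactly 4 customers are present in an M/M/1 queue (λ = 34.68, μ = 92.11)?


ρ = 34.68/92.11 = 0.3765
P_n = (1−ρ)·ρ^n = (1 − 0.3765)·0.3765^4 = 0.6235·0.020095 = 0.012529

Final: 0.012529


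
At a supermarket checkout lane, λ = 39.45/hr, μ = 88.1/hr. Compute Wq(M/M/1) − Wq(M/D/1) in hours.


ρ = 39.45/88.1 = 0.4478
Wq(M/M/1) = ρ/(μ−λ) = 0.4478/48.65 = 0.009204 hr
Wq(M/D/1) = ρ/(2(μ−λ)) = 0.004602 hr
Savings = 0.009204 − 0.004602 = 0.004602 hr

Final: 0.004602 hr


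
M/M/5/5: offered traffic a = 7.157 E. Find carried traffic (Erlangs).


B(5,7.157) = 0.433866 (Erlang-B)
Carried load = a(1 − B) = 7.157·(1 − 0.433866) = 7.157·0.566134 = 4.0518 E

Final: 4.0518 Erlangs


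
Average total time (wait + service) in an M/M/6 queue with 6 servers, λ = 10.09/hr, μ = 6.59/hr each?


a = 1.5311; ρ = 0.2552; P₀ = 0.216234
Lq = P₀·a^c·ρ/(c!(1−ρ)²) = 0.001780
Wq = Lq/λ = 0.001780/10.09 = 0.0001764 hr
W = Wq + 1/μ = 0.0001764 + 0.15175 = 0.15192 hr

Final: 0.15192 hr


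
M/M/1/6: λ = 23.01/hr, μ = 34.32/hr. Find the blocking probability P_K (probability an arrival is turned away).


ρ = λ/μ = 23.01/34.32 = 0.6705
P_K = (1−ρ)ρ^K/(1−ρ^(K+1)) = (0.3295·0.090827)/(1 − 0.060896)
= 0.029932/0.939104 = 0.031873

Final: 0.031873


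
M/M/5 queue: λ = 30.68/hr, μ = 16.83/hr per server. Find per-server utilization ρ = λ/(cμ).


ρ = λ/(cμ) = 30.68/(5·16.83) = 30.68/84.15 = 0.3646

Final: 0.3646


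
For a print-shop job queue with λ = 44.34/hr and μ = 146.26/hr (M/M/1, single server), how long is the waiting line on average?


ρ = 44.34/146.26 = 0.3032
Lq = ρ²/(1−ρ) = 0.09191/0.6968 = 0.1319

Final: 0.1319


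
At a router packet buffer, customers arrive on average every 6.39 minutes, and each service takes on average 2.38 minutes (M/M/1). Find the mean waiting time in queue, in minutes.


λ = 60/6.39 = 9.3897 /hr
μ = 60/2.38 = 25.2101 /hr
ρ = λ/μ = 9.3897/25.2101 = 0.3725
Wq = ρ/(μ−λ) = 0.3725/(25.2101−9.3897) = 0.02354 hr
In minutes: 0.02354·60 = 1.413 min

Final: 1.413 min


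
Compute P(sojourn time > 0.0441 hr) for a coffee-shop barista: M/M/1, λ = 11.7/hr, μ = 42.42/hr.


W ~ Exponential(μ−λ) for M/M/1.
μ − λ = 42.42 − 11.7 = 30.7200
P(W > t) = e^{−(μ−λ)t} = e^{−1.3548} = 0.258011

Final: 0.258011


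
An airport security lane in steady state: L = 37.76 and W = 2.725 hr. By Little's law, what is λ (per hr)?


λ = L/W = 37.76/2.725 = 13.8569 /hr

Final: 13.8569 /hr


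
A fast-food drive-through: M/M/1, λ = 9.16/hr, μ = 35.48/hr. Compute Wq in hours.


ρ = 9.16/35.48 = 0.2582
Wq = ρ/(μ−λ) = 0.2582/(35.48 − 9.16) = 0.2582/26.32 = 0.009809 hr

Final: 0.009809 hr


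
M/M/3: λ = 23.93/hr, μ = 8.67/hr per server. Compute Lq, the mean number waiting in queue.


a = λ/μ = 2.7601; ρ = a/3 = 0.9200
P₀ = 0.019458
Lq = P₀·a^c·ρ / (c!·(1−ρ)²) = 0.019458·21.02668·0.9200/(6·0.006395)
= 9.81034

Final: 9.81034


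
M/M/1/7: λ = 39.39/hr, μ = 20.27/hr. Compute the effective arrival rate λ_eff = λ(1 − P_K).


ρ = 1.9433; P_K = (1−ρ)ρ^7/(1−ρ^8) = 0.487801
λ_eff = λ(1 − P_K) = 39.39·(1 − 0.487801) = 39.39·0.512199 = 20.1755 /hr

Final: 20.1755 /hr


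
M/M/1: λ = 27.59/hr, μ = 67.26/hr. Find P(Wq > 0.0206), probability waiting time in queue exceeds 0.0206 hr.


ρ = 27.59/67.26 = 0.4102
P(Wq > t) = ρ·e^{−(μ−λ)t} = 0.4102·e^{−0.8172}
= 0.4102·0.441666 = 0.181171

Final: 0.181171


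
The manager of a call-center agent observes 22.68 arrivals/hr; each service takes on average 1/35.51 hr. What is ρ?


ρ = λ/μ = 22.68/35.51 = 0.6387

Final: 0.6387


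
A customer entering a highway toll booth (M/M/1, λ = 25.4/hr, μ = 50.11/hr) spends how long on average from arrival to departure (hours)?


W = 1/(μ−λ) = 1/(50.11 − 25.4) = 1/24.71 = 0.04047 hr

Final: 0.04047 hr


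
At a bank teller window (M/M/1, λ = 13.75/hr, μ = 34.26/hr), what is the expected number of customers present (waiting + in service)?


ρ = λ/μ = 13.75/34.26 = 0.4013
L = ρ/(1−ρ) = 0.4013/(1 − 0.4013) = 0.4013/0.5987 = 0.6704

Final: 0.6704


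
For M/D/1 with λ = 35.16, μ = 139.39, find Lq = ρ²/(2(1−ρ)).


ρ = 35.16/139.39 = 0.2522
M/D/1: Lq = ρ²/(2(1−ρ)) = 0.06363/(2·0.7478) = 0.04254

Final: 0.04254


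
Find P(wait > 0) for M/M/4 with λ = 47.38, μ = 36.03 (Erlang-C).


a = λ/μ = 1.3150; ρ = a/4 = 0.3288
P₀ = 0.267075 (from M/M/c formula)
C(c,a) = [a^c/(c!(1−ρ))]·P₀ = [2.99036/(24·0.6712)]·0.267075
= 0.18562·0.267075 = 0.049575

Final: 0.049575


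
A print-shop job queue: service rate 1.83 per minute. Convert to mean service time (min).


Mean service time = 1/μ = 1/1.83 minute = 0.54645 minute
In minutes: 0.54645 × 1 = 0.5464 min

Final: 0.5464 min


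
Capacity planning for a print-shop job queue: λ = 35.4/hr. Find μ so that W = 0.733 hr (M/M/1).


W = 1/(μ−λ) ⇒ μ − λ = 1/W = 1/0.733 = 1.3643
μ = λ + 1/W = 35.4 + 1.3643 = 36.7643 per hr

Final: 36.7643 /hr


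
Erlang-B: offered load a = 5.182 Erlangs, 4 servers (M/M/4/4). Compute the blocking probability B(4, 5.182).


B(c,a) = (a^c/c!) / Σ_{k=0}^{c} a^k/k!
a^4/4! = 30.045428
Σ terms (k=0..4): 1.00000 + 5.18200 + 13.42656 + 23.19215 + 30.04543 = 72.846138
B = 30.045428/72.846138 = 0.412451

Final: 0.412451


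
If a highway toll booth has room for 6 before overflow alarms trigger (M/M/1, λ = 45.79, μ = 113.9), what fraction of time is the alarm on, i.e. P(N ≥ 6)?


ρ = 45.79/113.9 = 0.4020
P(N ≥ n) = ρ^n = 0.4020^6 = 0.004222

Final: 0.004222


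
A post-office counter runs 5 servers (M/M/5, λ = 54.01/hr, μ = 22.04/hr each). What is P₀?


a = λ/μ = 54.01/22.04 = 2.4505; ρ = a/c = 0.4901
Σ_{k=0}^{4} a^k/k! (terms k=0..4) = 1.00000 + 2.45054 + 3.00258 + 2.45266 + 1.50259 = 10.40837
Tail: a^5/(5!(1−ρ)) = 88.37164/(120·0.5099) = 1.44429
P₀ = 1/(10.40837 + 1.44429) = 1/11.85266 = 0.084369

Final: 0.084369


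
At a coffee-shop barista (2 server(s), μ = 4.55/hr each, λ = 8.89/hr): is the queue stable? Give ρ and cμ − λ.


Total capacity cμ = 2·4.55 = 9.10/hr
ρ = λ/(cμ) = 8.89/9.10 = 0.9769
Stable ⇔ ρ < 1: YES
Spare capacity = cμ − λ = 9.10 − 8.89 = 0.21/hr

Final: ρ = 0.9769; stable; margin = 0.21/hr


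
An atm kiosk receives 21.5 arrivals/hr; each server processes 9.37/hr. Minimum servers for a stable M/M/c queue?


Stability requires cμ > λ ⇔ c > λ/μ.
λ/μ = 21.5/9.37 = 2.2946
Minimum integer c = ⌊2.2946⌋ + 1 = 3
Check: 3·9.37 = 28.11 > 21.5, while 2·9.37 = 18.74 ≤ 21.5

Final: 3 servers


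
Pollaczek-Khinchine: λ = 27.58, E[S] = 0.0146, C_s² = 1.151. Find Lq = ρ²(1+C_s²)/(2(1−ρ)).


ρ = λ·E[S] = 27.58·0.0146 = 0.4027
Lq = ρ²(1+C_s²)/(2(1−ρ)) = 0.1621·(1+1.151)/(2·0.5973)
= 0.1621·2.1510/1.1947 = 0.29194

Final: 0.29194


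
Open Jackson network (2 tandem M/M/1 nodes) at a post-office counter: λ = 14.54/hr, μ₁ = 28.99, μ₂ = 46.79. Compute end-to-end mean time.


Each node sees arrival rate λ = 14.54/hr (tandem ⇒ throughput preserved).
W₁ = 1/(μ₁−λ) = 1/(28.99−14.54) = 0.06920 hr
W₂ = 1/(μ₂−λ) = 1/(46.79−14.54) = 0.03101 hr
W_total = W₁ + W₂ = 0.06920 + 0.03101 = 0.10021 hr

Final: 0.10021 hr


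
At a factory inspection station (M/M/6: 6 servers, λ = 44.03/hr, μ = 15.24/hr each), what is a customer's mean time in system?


a = 2.8891; ρ = 0.4815; P₀ = 0.054885
Lq = P₀·a^c·ρ/(c!(1−ρ)²) = 0.07940
Wq = Lq/λ = 0.07940/44.03 = 0.001803 hr
W = Wq + 1/μ = 0.001803 + 0.06562 = 0.06742 hr

Final: 0.06742 hr


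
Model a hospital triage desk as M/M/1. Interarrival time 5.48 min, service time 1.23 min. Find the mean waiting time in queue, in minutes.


λ = 60/5.48 = 10.9489 /hr
μ = 60/1.23 = 48.7805 /hr
ρ = λ/μ = 10.9489/48.7805 = 0.2245
Wq = ρ/(μ−λ) = 0.2245/(48.7805−10.9489) = 0.005933 hr
In minutes: 0.005933·60 = 0.3560 min

Final: 0.3560 min


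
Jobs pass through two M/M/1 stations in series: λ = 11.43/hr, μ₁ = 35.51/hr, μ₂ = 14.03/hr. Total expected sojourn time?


Each node sees arrival rate λ = 11.43/hr (tandem ⇒ throughput preserved).
W₁ = 1/(μ₁−λ) = 1/(35.51−11.43) = 0.04153 hr
W₂ = 1/(μ₂−λ) = 1/(14.03−11.43) = 0.38462 hr
W_total = W₁ + W₂ = 0.04153 + 0.38462 = 0.42614 hr

Final: 0.42614 hr


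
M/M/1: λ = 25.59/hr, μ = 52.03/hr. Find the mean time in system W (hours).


W = 1/(μ−λ) = 1/(52.03 − 25.59) = 1/26.44 = 0.03782 hr

Final: 0.03782 hr


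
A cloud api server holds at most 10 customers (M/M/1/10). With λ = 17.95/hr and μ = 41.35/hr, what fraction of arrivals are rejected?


ρ = λ/μ = 17.95/41.35 = 0.4341
P_K = (1−ρ)ρ^K/(1−ρ^(K+1)) = (0.5659·0.0002376)/(1 − 0.0001032)
= 0.0001345/0.999897 = 0.0001345

Final: 0.0001345


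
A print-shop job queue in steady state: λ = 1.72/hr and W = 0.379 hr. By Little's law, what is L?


L = λW = 1.72·0.379 = 0.6519

Final: 0.6519


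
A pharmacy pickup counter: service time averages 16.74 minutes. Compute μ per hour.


μ = 1/(service time) in consistent units.
1 hour = 60 min, so μ = 60/16.74 = 3.5842 per hour

Final: 3.5842 /hr


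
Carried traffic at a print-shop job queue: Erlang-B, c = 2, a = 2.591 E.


B(2,2.591) = 0.483134 (Erlang-B)
Carried load = a(1 − B) = 2.591·(1 − 0.483134) = 2.591·0.516866 = 1.3392 E

Final: 1.3392 Erlangs


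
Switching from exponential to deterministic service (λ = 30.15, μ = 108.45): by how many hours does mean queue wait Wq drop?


ρ = 30.15/108.45 = 0.2780
Wq(M/M/1) = ρ/(μ−λ) = 0.2780/78.30 = 0.003551 hr
Wq(M/D/1) = ρ/(2(μ−λ)) = 0.001775 hr
Savings = 0.003551 − 0.001775 = 0.001775 hr

Final: 0.001775 hr


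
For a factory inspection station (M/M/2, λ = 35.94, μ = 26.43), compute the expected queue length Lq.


a = λ/μ = 1.3598; ρ = a/2 = 0.6799
P₀ = 0.190541
Lq = P₀·a^c·ρ / (c!·(1−ρ)²) = 0.190541·1.84911·0.6799/(2·0.10246)
= 1.16902

Final: 1.16902


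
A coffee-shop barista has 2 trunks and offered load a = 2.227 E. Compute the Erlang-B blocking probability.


B(c,a) = (a^c/c!) / Σ_{k=0}^{c} a^k/k!
a^2/2! = 2.479764
Σ terms (k=0..2): 1.00000 + 2.22700 + 2.47976 = 5.706765
B = 2.479764/5.706765 = 0.434531

Final: 0.434531


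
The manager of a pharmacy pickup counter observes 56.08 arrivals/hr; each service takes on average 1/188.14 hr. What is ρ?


ρ = λ/μ = 56.08/188.14 = 0.2981

Final: 0.2981


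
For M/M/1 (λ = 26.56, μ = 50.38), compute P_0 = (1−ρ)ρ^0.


ρ = 26.56/50.38 = 0.5272
P_n = (1−ρ)·ρ^n = (1 − 0.5272)·0.5272^0 = 0.4728·1.000000 = 0.472807

Final: 0.472807


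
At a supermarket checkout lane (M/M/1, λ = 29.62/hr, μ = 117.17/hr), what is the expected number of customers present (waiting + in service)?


ρ = λ/μ = 29.62/117.17 = 0.2528
L = ρ/(1−ρ) = 0.2528/(1 − 0.2528) = 0.2528/0.7472 = 0.3383

Final: 0.3383


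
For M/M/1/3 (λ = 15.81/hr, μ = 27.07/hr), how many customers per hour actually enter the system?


ρ = 0.5840; P_K = (1−ρ)ρ^3/(1−ρ^4) = 0.093778
λ_eff = λ(1 − P_K) = 15.81·(1 − 0.093778) = 15.81·0.906222 = 14.3274 /hr

Final: 14.3274 /hr


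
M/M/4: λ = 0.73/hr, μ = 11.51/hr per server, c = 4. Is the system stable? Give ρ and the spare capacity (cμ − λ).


Total capacity cμ = 4·11.51 = 46.04/hr
ρ = λ/(cμ) = 0.73/46.04 = 0.01586
Stable ⇔ ρ < 1: YES
Spare capacity = cμ − λ = 46.04 − 0.73 = 45.31/hr

Final: ρ = 0.01586; stable; margin = 45.31/hr


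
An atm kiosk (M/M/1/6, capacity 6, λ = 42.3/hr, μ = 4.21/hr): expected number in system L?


ρ = 42.3/4.21 = 10.0475
L = ρ[1 − (K+1)ρ^K + Kρ^(K+1)] / [(1−ρ)(1−ρ^(K+1))]
Numerator: 10.0475·(1 − 7·1028844.236966 + 6·10337318.580447) = 550824398.919621
Denominator: (-9.0475)·(-10337317.580447) = 93526942.194588
L = 550824398.919621/93526942.194588 = 5.8895

Final: 5.8895


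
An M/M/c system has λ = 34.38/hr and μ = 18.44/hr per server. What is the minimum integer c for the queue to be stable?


Stability requires cμ > λ ⇔ c > λ/μ.
λ/μ = 34.38/18.44 = 1.8644
Minimum integer c = ⌊1.8644⌋ + 1 = 2
Check: 2·18.44 = 36.88 > 34.38, while 1·18.44 = 18.44 ≤ 34.38

Final: 2 servers


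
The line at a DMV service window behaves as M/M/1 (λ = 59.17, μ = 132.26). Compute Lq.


ρ = 59.17/132.26 = 0.4474
Lq = ρ²/(1−ρ) = 0.2001/0.5526 = 0.3622

Final: 0.3622


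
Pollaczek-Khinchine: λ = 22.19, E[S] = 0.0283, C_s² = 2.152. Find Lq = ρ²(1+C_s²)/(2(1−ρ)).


ρ = λ·E[S] = 22.19·0.0283 = 0.6280
Lq = ρ²(1+C_s²)/(2(1−ρ)) = 0.3944·(1+2.152)/(2·0.3720)
= 0.3944·3.1520/0.7440 = 1.67061

Final: 1.67061


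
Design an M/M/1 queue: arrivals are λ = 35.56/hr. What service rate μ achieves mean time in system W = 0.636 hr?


W = 1/(μ−λ) ⇒ μ − λ = 1/W = 1/0.636 = 1.5723
μ = λ + 1/W = 35.56 + 1.5723 = 37.1323 per hr

Final: 37.1323 /hr


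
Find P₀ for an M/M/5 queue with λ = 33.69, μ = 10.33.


a = λ/μ = 33.69/10.33 = 3.2614; ρ = a/c = 0.6523
Σ_{k=0}^{4} a^k/k! (terms k=0..4) = 1.00000 + 3.26137 + 5.31828 + 5.78164 + 4.71402 = 20.07531
Tail: a^5/(5!(1−ρ)) = 368.98053/(120·0.3477) = 8.84273
P₀ = 1/(20.07531 + 8.84273) = 1/28.91804 = 0.034580

Final: 0.034580


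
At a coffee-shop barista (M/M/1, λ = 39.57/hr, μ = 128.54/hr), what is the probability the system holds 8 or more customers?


ρ = 39.57/128.54 = 0.3078
P(N ≥ n) = ρ^n = 0.3078^8 = 0.00008065

Final: 0.00008065


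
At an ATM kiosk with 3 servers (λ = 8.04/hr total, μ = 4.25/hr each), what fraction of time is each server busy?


ρ = λ/(cμ) = 8.04/(3·4.25) = 8.04/12.75 = 0.6306

Final: 0.6306


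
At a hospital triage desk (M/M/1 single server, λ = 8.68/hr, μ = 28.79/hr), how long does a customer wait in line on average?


ρ = 8.68/28.79 = 0.3015
Wq = ρ/(μ−λ) = 0.3015/(28.79 − 8.68) = 0.3015/20.11 = 0.01499 hr

Final: 0.01499 hr


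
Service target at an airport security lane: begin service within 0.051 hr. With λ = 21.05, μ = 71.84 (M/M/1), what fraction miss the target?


ρ = 21.05/71.84 = 0.2930
P(Wq > t) = ρ·e^{−(μ−λ)t} = 0.2930·e^{−2.5903}
= 0.2930·0.074998 = 0.021975

Final: 0.021975


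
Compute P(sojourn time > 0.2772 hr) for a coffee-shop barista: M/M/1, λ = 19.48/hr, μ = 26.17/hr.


W ~ Exponential(μ−λ) for M/M/1.
μ − λ = 26.17 − 19.48 = 6.6900
P(W > t) = e^{−(μ−λ)t} = e^{−1.8545} = 0.156536

Final: 0.156536


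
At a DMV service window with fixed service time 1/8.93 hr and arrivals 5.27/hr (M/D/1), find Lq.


ρ = 5.27/8.93 = 0.5901
M/D/1: Lq = ρ²/(2(1−ρ)) = 0.3483/(2·0.4099) = 0.42487

Final: 0.42487


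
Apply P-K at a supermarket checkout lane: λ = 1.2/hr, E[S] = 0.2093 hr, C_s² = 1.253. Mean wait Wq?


ρ = λ·E[S] = 1.2·0.2093 = 0.2512
E[S²] = E[S]²(1+C_s²) = 0.2093²·(1+1.253) = 0.098696
Wq = λ·E[S²]/(2(1−ρ)) = 1.2·0.098696/(2·0.7488) = 0.07908 hr

Final: 0.07908 hr


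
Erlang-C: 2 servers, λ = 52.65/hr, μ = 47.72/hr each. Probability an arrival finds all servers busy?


a = λ/μ = 1.1033; ρ = a/2 = 0.5517
P₀ = 0.288946 (from M/M/c formula)
C(c,a) = [a^c/(c!(1−ρ))]·P₀ = [1.21730/(2·0.4483)]·0.288946
= 1.35754·0.288946 = 0.392257

Final: 0.392257


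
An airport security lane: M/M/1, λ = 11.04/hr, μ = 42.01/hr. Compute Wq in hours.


ρ = 11.04/42.01 = 0.2628
Wq = ρ/(μ−λ) = 0.2628/(42.01 − 11.04) = 0.2628/30.97 = 0.008485 hr

Final: 0.008485 hr


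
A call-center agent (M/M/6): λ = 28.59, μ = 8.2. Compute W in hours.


a = 3.4866; ρ = 0.5811; P₀ = 0.029381
Lq = P₀·a^c·ρ/(c!(1−ρ)²) = 0.24275
Wq = Lq/λ = 0.24275/28.59 = 0.008491 hr
W = Wq + 1/μ = 0.008491 + 0.12195 = 0.13044 hr

Final: 0.13044 hr


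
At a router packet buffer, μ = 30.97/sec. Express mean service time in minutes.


Mean service time = 1/μ = 1/30.97 second = 0.03229 second
In minutes: 0.03229 × 0.0166667 = 0.0005382 min

Final: 0.0005382 min


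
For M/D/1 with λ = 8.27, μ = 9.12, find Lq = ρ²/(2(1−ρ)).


ρ = 8.27/9.12 = 0.9068
M/D/1: Lq = ρ²/(2(1−ρ)) = 0.8223/(2·0.09320) = 4.41131

Final: 4.41131


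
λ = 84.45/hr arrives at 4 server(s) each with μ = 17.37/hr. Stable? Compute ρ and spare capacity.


Total capacity cμ = 4·17.37 = 69.48/hr
ρ = λ/(cμ) = 84.45/69.48 = 1.2155
Stable ⇔ ρ < 1: NO
Spare capacity = cμ − λ = 69.48 − 84.45 = -14.97/hr

Final: ρ = 1.2155; unstable; margin = -14.97/hr


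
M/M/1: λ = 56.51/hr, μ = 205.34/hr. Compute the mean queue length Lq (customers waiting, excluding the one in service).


ρ = 56.51/205.34 = 0.2752
Lq = ρ²/(1−ρ) = 0.07574/0.7248 = 0.1045

Final: 0.1045


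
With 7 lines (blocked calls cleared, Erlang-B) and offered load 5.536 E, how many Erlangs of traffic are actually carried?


B(7,5.536) = 0.154839 (Erlang-B)
Carried load = a(1 − B) = 5.536·(1 − 0.154839) = 5.536·0.845161 = 4.6788 E

Final: 4.6788 Erlangs


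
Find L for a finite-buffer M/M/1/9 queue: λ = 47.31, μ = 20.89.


ρ = 47.31/20.89 = 2.2647
L = ρ[1 − (K+1)ρ^K + Kρ^(K+1)] / [(1−ρ)(1−ρ^(K+1))]
Numerator: 2.2647·(1 − 10·1567.222192 + 9·3549.319382) = 36853.000995
Denominator: (-1.2647)·(-3548.319382) = 4487.630353
L = 36853.000995/4487.630353 = 8.2121

Final: 8.2121


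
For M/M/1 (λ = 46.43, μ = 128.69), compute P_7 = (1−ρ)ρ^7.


ρ = 46.43/128.69 = 0.3608
P_n = (1−ρ)·ρ^n = (1 − 0.3608)·0.3608^7 = 0.6392·0.0007958 = 0.0005087

Final: 0.0005087


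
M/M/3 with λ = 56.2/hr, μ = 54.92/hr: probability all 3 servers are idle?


a = λ/μ = 56.2/54.92 = 1.0233; ρ = a/c = 0.3411
Σ_{k=0}^{2} a^k/k! (terms k=0..2) = 1.00000 + 1.02331 + 0.52358 = 2.54688
Tail: a^3/(3!(1−ρ)) = 1.07156/(6·0.6589) = 0.27105
P₀ = 1/(2.54688 + 0.27105) = 1/2.81793 = 0.354870

Final: 0.354870


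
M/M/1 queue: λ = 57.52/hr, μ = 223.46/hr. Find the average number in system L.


ρ = λ/μ = 57.52/223.46 = 0.2574
L = ρ/(1−ρ) = 0.2574/(1 − 0.2574) = 0.2574/0.7426 = 0.3466

Final: 0.3466


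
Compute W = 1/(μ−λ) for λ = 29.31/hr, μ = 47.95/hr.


W = 1/(μ−λ) = 1/(47.95 − 29.31) = 1/18.64 = 0.05365 hr

Final: 0.05365 hr


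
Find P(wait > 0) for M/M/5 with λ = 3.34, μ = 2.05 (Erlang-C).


a = λ/μ = 1.6293; ρ = a/5 = 0.3259
P₀ = 0.195585 (from M/M/c formula)
C(c,a) = [a^c/(c!(1−ρ))]·P₀ = [11.48056/(120·0.6741)]·0.195585
= 0.14191·0.195585 = 0.027756

Final: 0.027756


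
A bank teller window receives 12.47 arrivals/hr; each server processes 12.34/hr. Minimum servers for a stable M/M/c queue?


Stability requires cμ > λ ⇔ c > λ/μ.
λ/μ = 12.47/12.34 = 1.0105
Minimum integer c = ⌊1.0105⌋ + 1 = 2
Check: 2·12.34 = 24.68 > 12.47, while 1·12.34 = 12.34 ≤ 12.47

Final: 2 servers


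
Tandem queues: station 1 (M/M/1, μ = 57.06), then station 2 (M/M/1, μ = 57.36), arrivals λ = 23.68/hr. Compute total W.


Each node sees arrival rate λ = 23.68/hr (tandem ⇒ throughput preserved).
W₁ = 1/(μ₁−λ) = 1/(57.06−23.68) = 0.02996 hr
W₂ = 1/(μ₂−λ) = 1/(57.36−23.68) = 0.02969 hr
W_total = W₁ + W₂ = 0.02996 + 0.02969 = 0.05965 hr

Final: 0.05965 hr
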